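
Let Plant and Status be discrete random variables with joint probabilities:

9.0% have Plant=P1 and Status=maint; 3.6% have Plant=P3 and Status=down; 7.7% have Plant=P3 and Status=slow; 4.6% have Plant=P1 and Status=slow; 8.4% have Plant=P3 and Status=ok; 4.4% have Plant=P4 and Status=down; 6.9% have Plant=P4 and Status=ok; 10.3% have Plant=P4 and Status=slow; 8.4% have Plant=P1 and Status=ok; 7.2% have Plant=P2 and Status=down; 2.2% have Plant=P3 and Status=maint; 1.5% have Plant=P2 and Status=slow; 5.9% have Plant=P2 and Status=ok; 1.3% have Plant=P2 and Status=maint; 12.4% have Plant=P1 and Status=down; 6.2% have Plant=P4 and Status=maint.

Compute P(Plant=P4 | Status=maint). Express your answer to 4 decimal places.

0.3316

P(Status=maint) = 0.090 + 0.013 + 0.022 + 0.062 = 0.187.
P(Plant=P4 | Status=maint) = 0.062/0.187 = 0.3316.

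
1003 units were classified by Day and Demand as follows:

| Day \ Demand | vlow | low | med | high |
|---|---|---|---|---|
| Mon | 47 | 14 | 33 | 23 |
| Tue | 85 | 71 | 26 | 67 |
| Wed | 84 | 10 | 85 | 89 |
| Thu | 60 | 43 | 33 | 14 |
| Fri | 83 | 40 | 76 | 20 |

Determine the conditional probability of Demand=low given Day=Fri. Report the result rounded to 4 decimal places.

Total with Day=Fri: 83 + 40 + 76 + 20 = 219.
P(Demand=low | Day=Fri) = 40/219 = 0.1826.

0.1826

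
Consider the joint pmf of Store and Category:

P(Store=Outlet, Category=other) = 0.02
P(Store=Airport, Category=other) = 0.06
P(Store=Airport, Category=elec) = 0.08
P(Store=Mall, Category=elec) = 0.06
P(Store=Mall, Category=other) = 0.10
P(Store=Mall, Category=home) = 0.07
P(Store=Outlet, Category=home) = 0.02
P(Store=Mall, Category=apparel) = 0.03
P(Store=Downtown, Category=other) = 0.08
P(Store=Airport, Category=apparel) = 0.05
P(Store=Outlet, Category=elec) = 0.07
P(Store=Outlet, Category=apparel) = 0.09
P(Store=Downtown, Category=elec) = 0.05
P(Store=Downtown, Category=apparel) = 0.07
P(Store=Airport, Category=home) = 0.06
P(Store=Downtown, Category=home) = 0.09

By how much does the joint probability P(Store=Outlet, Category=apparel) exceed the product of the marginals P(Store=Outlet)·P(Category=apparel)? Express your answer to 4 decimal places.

0.0420

P(Store=Outlet) = 0.09 + 0.07 + 0.02 + 0.02 = 0.20.
P(Category=apparel) = 0.07 + 0.03 + 0.05 + 0.09 = 0.24.
P(Store=Outlet, Category=apparel) − P(Store=Outlet)P(Category=apparel) = 0.09 − 0.20×0.24 = 0.0420.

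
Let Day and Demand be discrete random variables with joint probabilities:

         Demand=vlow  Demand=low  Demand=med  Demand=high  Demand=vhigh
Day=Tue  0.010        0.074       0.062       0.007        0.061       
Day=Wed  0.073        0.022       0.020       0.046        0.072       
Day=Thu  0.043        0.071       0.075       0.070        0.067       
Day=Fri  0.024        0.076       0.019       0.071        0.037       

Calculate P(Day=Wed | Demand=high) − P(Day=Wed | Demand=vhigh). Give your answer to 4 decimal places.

P(Demand=high) = 0.007 + 0.046 + 0.070 + 0.071 = 0.194; P(Day=Wed | Demand=high) = 0.046/0.194 = 0.23711.
P(Demand=vhigh) = 0.061 + 0.072 + 0.067 + 0.037 = 0.237; P(Day=Wed | Demand=vhigh) = 0.072/0.237 = 0.30380.
Difference = -0.0667.

-0.0667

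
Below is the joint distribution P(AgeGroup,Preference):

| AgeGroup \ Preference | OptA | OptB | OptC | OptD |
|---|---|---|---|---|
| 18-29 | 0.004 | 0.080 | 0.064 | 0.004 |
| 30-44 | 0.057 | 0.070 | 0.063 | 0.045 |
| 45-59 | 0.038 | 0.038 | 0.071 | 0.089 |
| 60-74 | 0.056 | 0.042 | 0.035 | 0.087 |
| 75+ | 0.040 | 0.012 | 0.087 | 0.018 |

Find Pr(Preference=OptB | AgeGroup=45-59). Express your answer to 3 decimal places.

P(AgeGroup=45-59) = 0.038 + 0.038 + 0.071 + 0.089 = 0.236.
P(Preference=OptB | AgeGroup=45-59) = 0.038/0.236 = 0.161.

0.161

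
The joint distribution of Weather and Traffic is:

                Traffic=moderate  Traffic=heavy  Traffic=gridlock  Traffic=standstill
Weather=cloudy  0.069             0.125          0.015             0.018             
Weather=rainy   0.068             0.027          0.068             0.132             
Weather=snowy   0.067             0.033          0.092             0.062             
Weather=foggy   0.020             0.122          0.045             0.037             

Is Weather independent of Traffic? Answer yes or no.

P(Weather=rainy) = 0.295 and P(Traffic=heavy) = 0.307, so their product is 0.09057, but P(Weather=rainy, Traffic=heavy) = 0.027. Since these differ, Weather and Traffic are not independent.

no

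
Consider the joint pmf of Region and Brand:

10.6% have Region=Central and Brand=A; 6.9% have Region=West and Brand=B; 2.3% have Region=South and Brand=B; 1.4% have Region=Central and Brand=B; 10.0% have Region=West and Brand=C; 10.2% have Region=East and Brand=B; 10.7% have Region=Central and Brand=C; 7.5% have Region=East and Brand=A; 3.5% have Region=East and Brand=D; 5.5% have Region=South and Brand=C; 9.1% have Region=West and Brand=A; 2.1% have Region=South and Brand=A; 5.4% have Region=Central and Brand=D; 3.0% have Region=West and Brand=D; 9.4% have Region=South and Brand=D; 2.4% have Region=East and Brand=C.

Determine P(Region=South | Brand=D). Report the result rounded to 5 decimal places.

0.44131

P(Brand=D) = 0.094 + 0.035 + 0.030 + 0.054 = 0.213.
P(Region=South | Brand=D) = 0.094/0.213 = 0.44131.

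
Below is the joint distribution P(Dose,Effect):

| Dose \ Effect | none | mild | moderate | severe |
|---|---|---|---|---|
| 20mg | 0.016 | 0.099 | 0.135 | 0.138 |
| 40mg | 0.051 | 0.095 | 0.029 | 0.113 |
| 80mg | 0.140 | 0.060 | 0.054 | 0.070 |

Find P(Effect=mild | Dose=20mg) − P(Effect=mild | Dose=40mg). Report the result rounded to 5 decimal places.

-0.07471

P(Dose=20mg) = 0.016 + 0.099 + 0.135 + 0.138 = 0.388; P(Effect=mild | Dose=20mg) = 0.099/0.388 = 0.255155.
P(Dose=40mg) = 0.051 + 0.095 + 0.029 + 0.113 = 0.288; P(Effect=mild | Dose=40mg) = 0.095/0.288 = 0.329861.
Difference = -0.07471.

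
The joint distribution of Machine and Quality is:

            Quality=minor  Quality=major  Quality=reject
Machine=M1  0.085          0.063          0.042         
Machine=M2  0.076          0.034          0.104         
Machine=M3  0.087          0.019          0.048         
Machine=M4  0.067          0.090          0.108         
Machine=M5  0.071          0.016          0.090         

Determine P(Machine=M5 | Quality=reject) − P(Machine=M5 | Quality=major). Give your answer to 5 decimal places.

P(Quality=reject) = 0.042 + 0.104 + 0.048 + 0.108 + 0.090 = 0.392; P(Machine=M5 | Quality=reject) = 0.090/0.392 = 0.229592.
P(Quality=major) = 0.063 + 0.034 + 0.019 + 0.090 + 0.016 = 0.222; P(Machine=M5 | Quality=major) = 0.016/0.222 = 0.072072.
Difference = 0.15752.

0.15752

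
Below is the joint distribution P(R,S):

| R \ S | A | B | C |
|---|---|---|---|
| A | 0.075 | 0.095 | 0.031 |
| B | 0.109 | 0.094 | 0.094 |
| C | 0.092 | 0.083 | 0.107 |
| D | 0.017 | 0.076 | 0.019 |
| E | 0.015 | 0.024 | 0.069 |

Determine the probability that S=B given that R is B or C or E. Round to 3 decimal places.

P(R=B) = 0.109 + 0.094 + 0.094 = 0.297.
P(R=C) = 0.092 + 0.083 + 0.107 = 0.282.
P(R=E) = 0.015 + 0.024 + 0.069 = 0.108.
P(R ∈ {B, C, E}) = 0.297 + 0.282 + 0.108 = 0.687; P(S=B, R ∈ {B, C, E}) = 0.094 + 0.083 + 0.024 = 0.201.
P(S=B | R ∈ {B, C, E}) = 0.201/0.687 = 0.293.

0.293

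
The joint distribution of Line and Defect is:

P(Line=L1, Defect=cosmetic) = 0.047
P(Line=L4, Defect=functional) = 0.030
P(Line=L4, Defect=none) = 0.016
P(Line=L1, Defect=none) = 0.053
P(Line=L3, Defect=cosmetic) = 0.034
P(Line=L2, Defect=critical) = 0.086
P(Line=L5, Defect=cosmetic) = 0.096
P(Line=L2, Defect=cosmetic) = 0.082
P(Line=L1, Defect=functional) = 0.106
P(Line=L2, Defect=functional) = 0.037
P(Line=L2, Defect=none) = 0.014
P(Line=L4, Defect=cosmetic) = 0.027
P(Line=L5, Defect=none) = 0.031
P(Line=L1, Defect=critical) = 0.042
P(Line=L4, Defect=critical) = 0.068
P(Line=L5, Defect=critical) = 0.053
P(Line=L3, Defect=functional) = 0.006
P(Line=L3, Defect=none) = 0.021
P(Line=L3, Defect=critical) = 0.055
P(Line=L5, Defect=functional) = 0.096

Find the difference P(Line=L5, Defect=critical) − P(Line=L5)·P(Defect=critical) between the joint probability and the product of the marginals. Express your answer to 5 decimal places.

P(Line=L5) = 0.031 + 0.096 + 0.096 + 0.053 = 0.276.
P(Defect=critical) = 0.042 + 0.086 + 0.055 + 0.068 + 0.053 = 0.304.
P(Line=L5, Defect=critical) − P(Line=L5)P(Defect=critical) = 0.053 − 0.276×0.304 = -0.03090.

-0.03090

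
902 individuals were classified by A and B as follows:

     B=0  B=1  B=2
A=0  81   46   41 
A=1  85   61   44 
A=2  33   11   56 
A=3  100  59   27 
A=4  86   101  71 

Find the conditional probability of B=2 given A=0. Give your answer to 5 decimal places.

Total with A=0: 81 + 46 + 41 = 168.
P(B=2 | A=0) = 41/168 = 0.24405.

0.24405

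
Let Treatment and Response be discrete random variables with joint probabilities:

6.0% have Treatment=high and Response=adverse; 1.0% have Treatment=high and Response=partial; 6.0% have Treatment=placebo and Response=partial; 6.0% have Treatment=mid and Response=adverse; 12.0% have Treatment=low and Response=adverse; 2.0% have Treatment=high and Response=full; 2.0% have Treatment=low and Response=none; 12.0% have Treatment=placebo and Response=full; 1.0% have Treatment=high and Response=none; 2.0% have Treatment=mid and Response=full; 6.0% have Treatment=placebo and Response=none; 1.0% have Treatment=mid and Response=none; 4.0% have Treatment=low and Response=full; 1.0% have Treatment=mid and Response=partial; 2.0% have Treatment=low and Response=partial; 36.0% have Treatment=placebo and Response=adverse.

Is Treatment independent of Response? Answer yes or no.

Every cell satisfies P(Treatment,Response) = P(Treatment)·P(Response). For instance P(Treatment=high) = 0.100, P(Response=none) = 0.100, and 0.100×0.100 = 0.010 matches the joint entry. So Treatment and Response are independent.

yes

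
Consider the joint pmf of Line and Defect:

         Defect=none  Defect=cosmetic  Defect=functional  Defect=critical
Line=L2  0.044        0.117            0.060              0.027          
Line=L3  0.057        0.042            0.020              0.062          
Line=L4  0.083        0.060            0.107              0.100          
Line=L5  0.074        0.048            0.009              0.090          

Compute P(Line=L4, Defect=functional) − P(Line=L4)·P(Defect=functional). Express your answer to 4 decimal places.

P(Line=L4) = 0.083 + 0.060 + 0.107 + 0.100 = 0.350.
P(Defect=functional) = 0.060 + 0.020 + 0.107 + 0.009 = 0.196.
P(Line=L4, Defect=functional) − P(Line=L4)P(Defect=functional) = 0.107 − 0.350×0.196 = 0.0384.

0.0384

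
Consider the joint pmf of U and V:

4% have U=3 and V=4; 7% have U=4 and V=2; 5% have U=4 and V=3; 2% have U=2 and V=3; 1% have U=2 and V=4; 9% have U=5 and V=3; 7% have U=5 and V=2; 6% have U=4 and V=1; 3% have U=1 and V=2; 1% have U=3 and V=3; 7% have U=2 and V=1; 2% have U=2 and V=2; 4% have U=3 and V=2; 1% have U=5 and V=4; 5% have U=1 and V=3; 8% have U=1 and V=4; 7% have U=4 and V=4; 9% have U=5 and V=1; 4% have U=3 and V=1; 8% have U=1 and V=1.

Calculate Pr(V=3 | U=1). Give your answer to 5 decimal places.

P(U=1) = 0.08 + 0.03 + 0.05 + 0.08 = 0.24.
P(V=3 | U=1) = 0.05/0.24 = 0.20833.

0.20833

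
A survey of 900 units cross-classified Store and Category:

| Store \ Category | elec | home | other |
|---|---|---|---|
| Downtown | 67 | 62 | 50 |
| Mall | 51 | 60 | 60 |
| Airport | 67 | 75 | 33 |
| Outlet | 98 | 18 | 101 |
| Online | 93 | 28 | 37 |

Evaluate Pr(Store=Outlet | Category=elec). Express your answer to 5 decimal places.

Total with Category=elec: 67 + 51 + 67 + 98 + 93 = 376.
P(Store=Outlet | Category=elec) = 98/376 = 0.26064.

0.26064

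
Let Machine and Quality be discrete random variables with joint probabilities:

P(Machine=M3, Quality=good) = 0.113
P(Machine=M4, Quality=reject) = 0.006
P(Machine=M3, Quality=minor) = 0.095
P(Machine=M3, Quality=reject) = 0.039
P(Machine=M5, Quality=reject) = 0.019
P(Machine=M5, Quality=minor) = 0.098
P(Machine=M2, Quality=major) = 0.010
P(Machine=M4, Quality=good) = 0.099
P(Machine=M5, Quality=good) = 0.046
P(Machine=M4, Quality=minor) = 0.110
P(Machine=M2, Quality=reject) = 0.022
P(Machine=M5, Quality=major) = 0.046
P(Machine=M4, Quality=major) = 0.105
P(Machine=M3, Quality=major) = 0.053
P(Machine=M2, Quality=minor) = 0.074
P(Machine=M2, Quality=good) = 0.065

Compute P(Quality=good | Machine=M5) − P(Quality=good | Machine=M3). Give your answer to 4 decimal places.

P(Machine=M5) = 0.046 + 0.098 + 0.046 + 0.019 = 0.209; P(Quality=good | Machine=M5) = 0.046/0.209 = 0.22010.
P(Machine=M3) = 0.113 + 0.095 + 0.053 + 0.039 = 0.300; P(Quality=good | Machine=M3) = 0.113/0.300 = 0.37667.
Difference = -0.1566.

-0.1566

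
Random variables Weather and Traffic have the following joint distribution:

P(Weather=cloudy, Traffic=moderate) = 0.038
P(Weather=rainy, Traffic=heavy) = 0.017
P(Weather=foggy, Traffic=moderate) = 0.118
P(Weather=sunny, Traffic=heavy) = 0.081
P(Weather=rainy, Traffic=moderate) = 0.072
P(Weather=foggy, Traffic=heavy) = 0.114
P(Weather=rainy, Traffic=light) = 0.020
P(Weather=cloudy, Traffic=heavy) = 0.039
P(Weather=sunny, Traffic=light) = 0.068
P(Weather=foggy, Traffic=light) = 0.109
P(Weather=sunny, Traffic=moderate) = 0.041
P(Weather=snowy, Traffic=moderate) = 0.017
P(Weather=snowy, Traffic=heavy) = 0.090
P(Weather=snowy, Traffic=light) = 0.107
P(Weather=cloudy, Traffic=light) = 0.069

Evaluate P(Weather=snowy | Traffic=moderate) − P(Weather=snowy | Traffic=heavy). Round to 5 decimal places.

P(Traffic=moderate) = 0.041 + 0.038 + 0.072 + 0.017 + 0.118 = 0.286; P(Weather=snowy | Traffic=moderate) = 0.017/0.286 = 0.059441.
P(Traffic=heavy) = 0.081 + 0.039 + 0.017 + 0.090 + 0.114 = 0.341; P(Weather=snowy | Traffic=heavy) = 0.090/0.341 = 0.263930.
Difference = -0.20449.

-0.20449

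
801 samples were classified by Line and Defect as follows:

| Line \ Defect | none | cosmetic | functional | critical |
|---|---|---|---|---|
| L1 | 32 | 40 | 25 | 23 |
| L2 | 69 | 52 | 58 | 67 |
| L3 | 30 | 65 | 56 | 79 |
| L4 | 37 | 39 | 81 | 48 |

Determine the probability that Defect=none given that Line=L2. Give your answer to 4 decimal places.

0.2805

Total with Line=L2: 69 + 52 + 58 + 67 = 246.
P(Defect=none | Line=L2) = 69/246 = 0.2805.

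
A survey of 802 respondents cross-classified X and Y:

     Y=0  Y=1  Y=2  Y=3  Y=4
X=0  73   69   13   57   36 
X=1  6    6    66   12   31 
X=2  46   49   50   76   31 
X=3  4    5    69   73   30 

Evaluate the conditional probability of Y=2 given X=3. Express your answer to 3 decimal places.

0.381

Total with X=3: 4 + 5 + 69 + 73 + 30 = 181.
P(Y=2 | X=3) = 69/181 = 0.381.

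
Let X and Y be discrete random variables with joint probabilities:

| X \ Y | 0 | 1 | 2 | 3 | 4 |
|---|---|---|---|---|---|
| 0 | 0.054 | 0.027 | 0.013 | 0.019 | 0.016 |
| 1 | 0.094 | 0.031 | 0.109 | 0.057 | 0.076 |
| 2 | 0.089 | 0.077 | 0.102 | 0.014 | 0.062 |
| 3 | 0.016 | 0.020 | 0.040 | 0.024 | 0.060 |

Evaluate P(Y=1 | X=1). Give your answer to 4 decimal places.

0.0845

P(X=1) = 0.094 + 0.031 + 0.109 + 0.057 + 0.076 = 0.367.
P(Y=1 | X=1) = 0.031/0.367 = 0.0845.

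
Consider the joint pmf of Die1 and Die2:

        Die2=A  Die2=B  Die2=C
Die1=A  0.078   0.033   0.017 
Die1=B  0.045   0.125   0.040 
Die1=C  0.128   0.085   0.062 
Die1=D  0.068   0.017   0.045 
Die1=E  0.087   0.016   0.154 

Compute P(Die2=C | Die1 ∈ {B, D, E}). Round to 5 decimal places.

P(Die1=B) = 0.045 + 0.125 + 0.040 = 0.210.
P(Die1=D) = 0.068 + 0.017 + 0.045 = 0.130.
P(Die1=E) = 0.087 + 0.016 + 0.154 = 0.257.
P(Die1 ∈ {B, D, E}) = 0.210 + 0.130 + 0.257 = 0.597; P(Die2=C, Die1 ∈ {B, D, E}) = 0.040 + 0.045 + 0.154 = 0.239.
P(Die2=C | Die1 ∈ {B, D, E}) = 0.239/0.597 = 0.40034.

0.40034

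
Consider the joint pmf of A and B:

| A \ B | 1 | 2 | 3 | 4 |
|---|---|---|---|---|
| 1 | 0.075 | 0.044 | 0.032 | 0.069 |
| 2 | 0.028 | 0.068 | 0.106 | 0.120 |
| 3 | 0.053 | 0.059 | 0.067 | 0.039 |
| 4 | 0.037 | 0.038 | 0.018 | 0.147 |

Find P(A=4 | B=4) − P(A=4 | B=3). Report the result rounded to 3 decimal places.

0.311

P(B=4) = 0.069 + 0.120 + 0.039 + 0.147 = 0.375; P(A=4 | B=4) = 0.147/0.375 = 0.3920.
P(B=3) = 0.032 + 0.106 + 0.067 + 0.018 = 0.223; P(A=4 | B=3) = 0.018/0.223 = 0.0807.
Difference = 0.311.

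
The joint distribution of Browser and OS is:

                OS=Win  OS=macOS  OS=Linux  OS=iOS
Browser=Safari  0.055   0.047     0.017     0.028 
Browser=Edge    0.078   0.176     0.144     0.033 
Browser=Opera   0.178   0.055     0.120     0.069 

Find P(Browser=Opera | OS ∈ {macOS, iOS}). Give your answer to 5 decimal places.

P(OS=macOS) = 0.047 + 0.176 + 0.055 = 0.278.
P(OS=iOS) = 0.028 + 0.033 + 0.069 = 0.130.
P(OS ∈ {macOS, iOS}) = 0.278 + 0.130 = 0.408; P(Browser=Opera, OS ∈ {macOS, iOS}) = 0.055 + 0.069 = 0.124.
P(Browser=Opera | OS ∈ {macOS, iOS}) = 0.124/0.408 = 0.30392.

0.30392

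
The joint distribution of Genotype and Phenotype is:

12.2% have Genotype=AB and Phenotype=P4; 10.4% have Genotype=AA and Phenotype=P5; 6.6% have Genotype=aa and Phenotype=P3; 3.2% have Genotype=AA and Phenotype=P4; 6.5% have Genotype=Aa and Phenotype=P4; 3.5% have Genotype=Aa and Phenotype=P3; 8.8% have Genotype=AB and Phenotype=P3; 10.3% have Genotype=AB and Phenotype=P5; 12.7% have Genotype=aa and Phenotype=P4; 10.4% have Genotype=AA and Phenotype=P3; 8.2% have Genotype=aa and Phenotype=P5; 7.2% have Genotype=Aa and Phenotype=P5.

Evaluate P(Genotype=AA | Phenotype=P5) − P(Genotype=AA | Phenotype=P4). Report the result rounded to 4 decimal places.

0.1956

P(Phenotype=P5) = 0.104 + 0.072 + 0.082 + 0.103 = 0.361; P(Genotype=AA | Phenotype=P5) = 0.104/0.361 = 0.28809.
P(Phenotype=P4) = 0.032 + 0.065 + 0.127 + 0.122 = 0.346; P(Genotype=AA | Phenotype=P4) = 0.032/0.346 = 0.09249.
Difference = 0.1956.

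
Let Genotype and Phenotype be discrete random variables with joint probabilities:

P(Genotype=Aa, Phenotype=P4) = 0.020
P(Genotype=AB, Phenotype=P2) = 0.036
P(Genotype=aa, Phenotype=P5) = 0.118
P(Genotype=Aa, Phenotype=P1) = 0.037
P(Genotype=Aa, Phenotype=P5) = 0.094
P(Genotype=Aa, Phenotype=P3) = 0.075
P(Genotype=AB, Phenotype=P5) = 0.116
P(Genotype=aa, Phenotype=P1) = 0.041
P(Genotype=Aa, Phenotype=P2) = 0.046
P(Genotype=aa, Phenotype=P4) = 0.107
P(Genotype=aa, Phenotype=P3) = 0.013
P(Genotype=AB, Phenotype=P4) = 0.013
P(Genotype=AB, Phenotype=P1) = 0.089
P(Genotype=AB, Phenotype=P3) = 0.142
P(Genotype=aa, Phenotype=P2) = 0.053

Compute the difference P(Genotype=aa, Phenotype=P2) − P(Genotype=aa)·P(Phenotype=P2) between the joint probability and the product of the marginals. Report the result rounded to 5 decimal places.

P(Genotype=aa) = 0.041 + 0.053 + 0.013 + 0.107 + 0.118 = 0.332.
P(Phenotype=P2) = 0.046 + 0.053 + 0.036 = 0.135.
P(Genotype=aa, Phenotype=P2) − P(Genotype=aa)P(Phenotype=P2) = 0.053 − 0.332×0.135 = 0.00818.

0.00818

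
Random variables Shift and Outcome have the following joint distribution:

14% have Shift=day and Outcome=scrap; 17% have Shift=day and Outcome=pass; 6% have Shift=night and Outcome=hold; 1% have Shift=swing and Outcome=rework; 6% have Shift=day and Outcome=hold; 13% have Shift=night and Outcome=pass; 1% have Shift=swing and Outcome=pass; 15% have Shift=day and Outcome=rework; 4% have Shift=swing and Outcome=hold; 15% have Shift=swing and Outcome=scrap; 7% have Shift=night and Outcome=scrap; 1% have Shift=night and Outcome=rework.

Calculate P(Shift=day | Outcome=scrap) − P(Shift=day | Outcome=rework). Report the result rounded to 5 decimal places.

P(Outcome=scrap) = 0.14 + 0.15 + 0.07 = 0.36; P(Shift=day | Outcome=scrap) = 0.14/0.36 = 0.388889.
P(Outcome=rework) = 0.15 + 0.01 + 0.01 = 0.17; P(Shift=day | Outcome=rework) = 0.15/0.17 = 0.882353.
Difference = -0.49346.

-0.49346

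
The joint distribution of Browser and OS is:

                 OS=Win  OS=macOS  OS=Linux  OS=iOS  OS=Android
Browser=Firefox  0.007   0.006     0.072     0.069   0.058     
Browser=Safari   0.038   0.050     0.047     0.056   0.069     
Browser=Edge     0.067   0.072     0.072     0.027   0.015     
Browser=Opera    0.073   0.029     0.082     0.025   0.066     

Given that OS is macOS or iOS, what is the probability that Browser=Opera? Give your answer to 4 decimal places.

P(OS=macOS) = 0.006 + 0.050 + 0.072 + 0.029 = 0.157.
P(OS=iOS) = 0.069 + 0.056 + 0.027 + 0.025 = 0.177.
P(OS ∈ {macOS, iOS}) = 0.157 + 0.177 = 0.334; P(Browser=Opera, OS ∈ {macOS, iOS}) = 0.029 + 0.025 = 0.054.
P(Browser=Opera | OS ∈ {macOS, iOS}) = 0.054/0.334 = 0.1617.

0.1617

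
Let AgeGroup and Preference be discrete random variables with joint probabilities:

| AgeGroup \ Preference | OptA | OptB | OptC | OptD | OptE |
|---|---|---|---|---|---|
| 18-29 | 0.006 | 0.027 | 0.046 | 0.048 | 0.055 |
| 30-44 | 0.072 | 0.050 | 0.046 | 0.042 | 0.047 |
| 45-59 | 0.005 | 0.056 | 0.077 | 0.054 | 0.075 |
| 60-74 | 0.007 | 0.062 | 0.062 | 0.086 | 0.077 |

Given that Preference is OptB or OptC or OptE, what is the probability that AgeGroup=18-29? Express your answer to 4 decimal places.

P(Preference=OptB) = 0.027 + 0.050 + 0.056 + 0.062 = 0.195.
P(Preference=OptC) = 0.046 + 0.046 + 0.077 + 0.062 = 0.231.
P(Preference=OptE) = 0.055 + 0.047 + 0.075 + 0.077 = 0.254.
P(Preference ∈ {OptB, OptC, OptE}) = 0.195 + 0.231 + 0.254 = 0.680; P(AgeGroup=18-29, Preference ∈ {OptB, OptC, OptE}) = 0.027 + 0.046 + 0.055 = 0.128.
P(AgeGroup=18-29 | Preference ∈ {OptB, OptC, OptE}) = 0.128/0.680 = 0.1882.

0.1882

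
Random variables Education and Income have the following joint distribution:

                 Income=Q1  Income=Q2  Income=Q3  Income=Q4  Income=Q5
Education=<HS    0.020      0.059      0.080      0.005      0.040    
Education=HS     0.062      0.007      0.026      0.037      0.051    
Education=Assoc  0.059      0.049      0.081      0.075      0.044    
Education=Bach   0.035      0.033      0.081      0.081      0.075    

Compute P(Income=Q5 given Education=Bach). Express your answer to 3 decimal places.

0.246

P(Education=Bach) = 0.035 + 0.033 + 0.081 + 0.081 + 0.075 = 0.305.
P(Income=Q5 | Education=Bach) = 0.075/0.305 = 0.246.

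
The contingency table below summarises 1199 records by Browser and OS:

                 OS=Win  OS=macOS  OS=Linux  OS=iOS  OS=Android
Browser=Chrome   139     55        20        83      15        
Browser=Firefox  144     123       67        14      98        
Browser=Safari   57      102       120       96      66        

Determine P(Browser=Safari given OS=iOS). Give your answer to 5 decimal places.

0.49741

Total with OS=iOS: 83 + 14 + 96 = 193.
P(Browser=Safari | OS=iOS) = 96/193 = 0.49741.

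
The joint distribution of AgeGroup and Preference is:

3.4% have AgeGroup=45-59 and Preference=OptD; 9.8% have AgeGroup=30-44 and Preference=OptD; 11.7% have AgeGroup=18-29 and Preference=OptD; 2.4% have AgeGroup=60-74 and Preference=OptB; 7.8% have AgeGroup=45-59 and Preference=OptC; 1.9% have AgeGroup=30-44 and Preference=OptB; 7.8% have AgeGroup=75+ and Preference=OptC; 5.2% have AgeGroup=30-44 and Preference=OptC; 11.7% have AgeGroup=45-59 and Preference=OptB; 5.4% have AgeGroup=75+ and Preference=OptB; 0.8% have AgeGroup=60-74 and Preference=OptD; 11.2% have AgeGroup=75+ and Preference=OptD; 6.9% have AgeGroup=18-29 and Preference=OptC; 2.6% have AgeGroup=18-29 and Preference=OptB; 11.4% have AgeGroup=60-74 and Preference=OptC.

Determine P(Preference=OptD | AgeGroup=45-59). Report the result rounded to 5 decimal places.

0.14847

P(AgeGroup=45-59) = 0.117 + 0.078 + 0.034 = 0.229.
P(Preference=OptD | AgeGroup=45-59) = 0.034/0.229 = 0.14847.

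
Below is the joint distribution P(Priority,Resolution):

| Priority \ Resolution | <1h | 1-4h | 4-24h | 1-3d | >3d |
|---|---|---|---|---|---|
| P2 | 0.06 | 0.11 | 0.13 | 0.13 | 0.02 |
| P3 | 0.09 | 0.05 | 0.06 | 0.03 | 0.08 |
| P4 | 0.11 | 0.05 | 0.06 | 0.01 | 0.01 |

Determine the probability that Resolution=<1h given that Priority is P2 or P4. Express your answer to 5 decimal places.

P(Priority=P2) = 0.06 + 0.11 + 0.13 + 0.13 + 0.02 = 0.45.
P(Priority=P4) = 0.11 + 0.05 + 0.06 + 0.01 + 0.01 = 0.24.
P(Priority ∈ {P2, P4}) = 0.45 + 0.24 = 0.69; P(Resolution=<1h, Priority ∈ {P2, P4}) = 0.06 + 0.11 = 0.17.
P(Resolution=<1h | Priority ∈ {P2, P4}) = 0.17/0.69 = 0.24638.

0.24638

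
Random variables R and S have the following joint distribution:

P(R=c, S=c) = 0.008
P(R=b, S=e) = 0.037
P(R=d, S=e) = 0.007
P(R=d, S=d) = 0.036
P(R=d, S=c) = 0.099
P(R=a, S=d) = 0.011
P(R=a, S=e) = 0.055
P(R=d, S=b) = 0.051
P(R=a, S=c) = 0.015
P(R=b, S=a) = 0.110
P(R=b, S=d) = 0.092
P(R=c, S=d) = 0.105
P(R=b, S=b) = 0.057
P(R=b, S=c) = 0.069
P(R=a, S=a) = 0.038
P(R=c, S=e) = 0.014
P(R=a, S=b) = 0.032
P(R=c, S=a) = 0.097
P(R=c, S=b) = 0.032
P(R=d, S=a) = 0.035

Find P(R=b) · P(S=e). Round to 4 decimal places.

0.0412

P(R=b) = 0.110 + 0.057 + 0.069 + 0.092 + 0.037 = 0.365.
P(S=e) = 0.055 + 0.037 + 0.014 + 0.007 = 0.113.
Product: 0.365 × 0.113 = 0.0412.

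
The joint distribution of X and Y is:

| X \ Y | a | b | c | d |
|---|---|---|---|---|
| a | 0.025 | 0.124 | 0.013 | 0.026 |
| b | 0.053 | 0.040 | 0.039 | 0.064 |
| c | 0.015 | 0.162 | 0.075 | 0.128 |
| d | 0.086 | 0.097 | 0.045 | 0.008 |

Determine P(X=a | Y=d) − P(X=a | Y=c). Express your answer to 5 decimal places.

0.03946

P(Y=d) = 0.026 + 0.064 + 0.128 + 0.008 = 0.226; P(X=a | Y=d) = 0.026/0.226 = 0.115044.
P(Y=c) = 0.013 + 0.039 + 0.075 + 0.045 = 0.172; P(X=a | Y=c) = 0.013/0.172 = 0.075581.
Difference = 0.03946.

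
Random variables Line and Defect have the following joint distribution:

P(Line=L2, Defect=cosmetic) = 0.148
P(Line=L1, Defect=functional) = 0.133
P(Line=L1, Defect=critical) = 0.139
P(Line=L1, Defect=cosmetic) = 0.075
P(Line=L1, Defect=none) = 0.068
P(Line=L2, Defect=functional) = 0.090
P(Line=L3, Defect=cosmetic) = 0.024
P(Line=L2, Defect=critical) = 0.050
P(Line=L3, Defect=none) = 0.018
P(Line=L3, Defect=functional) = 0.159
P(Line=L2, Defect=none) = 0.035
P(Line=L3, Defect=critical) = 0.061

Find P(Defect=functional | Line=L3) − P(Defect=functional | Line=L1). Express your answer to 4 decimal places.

P(Line=L3) = 0.018 + 0.024 + 0.159 + 0.061 = 0.262; P(Defect=functional | Line=L3) = 0.159/0.262 = 0.60687.
P(Line=L1) = 0.068 + 0.075 + 0.133 + 0.139 = 0.415; P(Defect=functional | Line=L1) = 0.133/0.415 = 0.32048.
Difference = 0.2864.

0.2864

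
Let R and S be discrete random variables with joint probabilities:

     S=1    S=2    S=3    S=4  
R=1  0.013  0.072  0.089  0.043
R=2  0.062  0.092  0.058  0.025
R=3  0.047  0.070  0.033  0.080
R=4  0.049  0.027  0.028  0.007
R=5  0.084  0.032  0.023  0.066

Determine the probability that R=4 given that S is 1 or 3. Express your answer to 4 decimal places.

0.1584

P(S=1) = 0.013 + 0.062 + 0.047 + 0.049 + 0.084 = 0.255.
P(S=3) = 0.089 + 0.058 + 0.033 + 0.028 + 0.023 = 0.231.
P(S ∈ {1, 3}) = 0.255 + 0.231 = 0.486; P(R=4, S ∈ {1, 3}) = 0.049 + 0.028 = 0.077.
P(R=4 | S ∈ {1, 3}) = 0.077/0.486 = 0.1584.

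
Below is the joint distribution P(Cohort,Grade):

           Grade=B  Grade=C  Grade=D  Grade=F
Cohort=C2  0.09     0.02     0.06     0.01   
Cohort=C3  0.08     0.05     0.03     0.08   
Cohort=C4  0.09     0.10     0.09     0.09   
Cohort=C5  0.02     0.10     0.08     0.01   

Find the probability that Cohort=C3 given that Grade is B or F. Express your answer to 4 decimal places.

0.3404

P(Grade=B) = 0.09 + 0.08 + 0.09 + 0.02 = 0.28.
P(Grade=F) = 0.01 + 0.08 + 0.09 + 0.01 = 0.19.
P(Grade ∈ {B, F}) = 0.28 + 0.19 = 0.47; P(Cohort=C3, Grade ∈ {B, F}) = 0.08 + 0.08 = 0.16.
P(Cohort=C3 | Grade ∈ {B, F}) = 0.16/0.47 = 0.3404.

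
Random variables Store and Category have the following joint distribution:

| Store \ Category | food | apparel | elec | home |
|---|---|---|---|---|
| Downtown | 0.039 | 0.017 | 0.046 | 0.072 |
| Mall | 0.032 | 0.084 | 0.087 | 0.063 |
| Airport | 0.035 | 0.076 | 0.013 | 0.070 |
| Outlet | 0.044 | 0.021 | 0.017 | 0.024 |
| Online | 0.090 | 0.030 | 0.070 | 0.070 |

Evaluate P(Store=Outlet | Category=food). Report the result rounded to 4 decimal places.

0.1833

P(Category=food) = 0.039 + 0.032 + 0.035 + 0.044 + 0.090 = 0.240.
P(Store=Outlet | Category=food) = 0.044/0.240 = 0.1833.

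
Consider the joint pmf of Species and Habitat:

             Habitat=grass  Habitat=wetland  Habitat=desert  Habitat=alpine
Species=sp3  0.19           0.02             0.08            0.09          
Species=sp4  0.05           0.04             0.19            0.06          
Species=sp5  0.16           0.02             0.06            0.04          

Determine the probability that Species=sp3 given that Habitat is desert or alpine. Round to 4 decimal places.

P(Habitat=desert) = 0.08 + 0.19 + 0.06 = 0.33.
P(Habitat=alpine) = 0.09 + 0.06 + 0.04 = 0.19.
P(Habitat ∈ {desert, alpine}) = 0.33 + 0.19 = 0.52; P(Species=sp3, Habitat ∈ {desert, alpine}) = 0.08 + 0.09 = 0.17.
P(Species=sp3 | Habitat ∈ {desert, alpine}) = 0.17/0.52 = 0.3269.

0.3269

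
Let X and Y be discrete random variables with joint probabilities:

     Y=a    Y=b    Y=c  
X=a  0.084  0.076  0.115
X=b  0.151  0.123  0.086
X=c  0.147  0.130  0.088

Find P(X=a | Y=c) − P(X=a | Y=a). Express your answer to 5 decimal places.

0.17803

P(Y=c) = 0.115 + 0.086 + 0.088 = 0.289; P(X=a | Y=c) = 0.115/0.289 = 0.397924.
P(Y=a) = 0.084 + 0.151 + 0.147 = 0.382; P(X=a | Y=a) = 0.084/0.382 = 0.219895.
Difference = 0.17803.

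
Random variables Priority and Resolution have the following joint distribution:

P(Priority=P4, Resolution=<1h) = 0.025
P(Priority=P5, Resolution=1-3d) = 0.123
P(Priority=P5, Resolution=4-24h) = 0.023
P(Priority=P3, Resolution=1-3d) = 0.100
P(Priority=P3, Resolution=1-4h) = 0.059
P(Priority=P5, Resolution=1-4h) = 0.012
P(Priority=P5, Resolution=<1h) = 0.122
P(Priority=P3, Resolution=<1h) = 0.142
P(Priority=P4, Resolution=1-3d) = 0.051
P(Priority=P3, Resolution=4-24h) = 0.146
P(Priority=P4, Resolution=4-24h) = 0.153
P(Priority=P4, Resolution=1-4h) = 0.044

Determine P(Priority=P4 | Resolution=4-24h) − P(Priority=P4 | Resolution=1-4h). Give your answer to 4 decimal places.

0.0925

P(Resolution=4-24h) = 0.146 + 0.153 + 0.023 = 0.322; P(Priority=P4 | Resolution=4-24h) = 0.153/0.322 = 0.47516.
P(Resolution=1-4h) = 0.059 + 0.044 + 0.012 = 0.115; P(Priority=P4 | Resolution=1-4h) = 0.044/0.115 = 0.38261.
Difference = 0.0925.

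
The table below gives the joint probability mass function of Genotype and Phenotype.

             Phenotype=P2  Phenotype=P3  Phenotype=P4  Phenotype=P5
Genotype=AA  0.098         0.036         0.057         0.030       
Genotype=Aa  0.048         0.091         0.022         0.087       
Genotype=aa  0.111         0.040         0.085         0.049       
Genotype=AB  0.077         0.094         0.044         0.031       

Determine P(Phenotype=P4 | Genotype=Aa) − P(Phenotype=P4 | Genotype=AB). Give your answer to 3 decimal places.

P(Genotype=Aa) = 0.048 + 0.091 + 0.022 + 0.087 = 0.248; P(Phenotype=P4 | Genotype=Aa) = 0.022/0.248 = 0.0887.
P(Genotype=AB) = 0.077 + 0.094 + 0.044 + 0.031 = 0.246; P(Phenotype=P4 | Genotype=AB) = 0.044/0.246 = 0.1789.
Difference = -0.090.

-0.090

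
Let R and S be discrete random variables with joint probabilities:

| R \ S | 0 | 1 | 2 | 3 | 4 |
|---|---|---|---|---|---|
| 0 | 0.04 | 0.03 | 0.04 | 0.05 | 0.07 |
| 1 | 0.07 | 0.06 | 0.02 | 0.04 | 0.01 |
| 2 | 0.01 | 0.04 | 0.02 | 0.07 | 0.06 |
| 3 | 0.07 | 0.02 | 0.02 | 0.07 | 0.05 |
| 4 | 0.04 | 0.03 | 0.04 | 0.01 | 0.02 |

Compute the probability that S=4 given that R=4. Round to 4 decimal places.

0.1429

P(R=4) = 0.04 + 0.03 + 0.04 + 0.01 + 0.02 = 0.14.
P(S=4 | R=4) = 0.02/0.14 = 0.1429.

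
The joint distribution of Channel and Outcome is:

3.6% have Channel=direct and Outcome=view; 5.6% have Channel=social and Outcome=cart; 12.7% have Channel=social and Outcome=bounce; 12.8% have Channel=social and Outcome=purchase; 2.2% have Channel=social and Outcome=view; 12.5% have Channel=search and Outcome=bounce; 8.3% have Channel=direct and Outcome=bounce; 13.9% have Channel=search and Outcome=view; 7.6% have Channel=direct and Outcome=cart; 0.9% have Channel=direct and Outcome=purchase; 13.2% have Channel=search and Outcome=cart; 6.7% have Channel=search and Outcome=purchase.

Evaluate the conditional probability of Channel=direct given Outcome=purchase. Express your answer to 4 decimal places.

0.0441

P(Outcome=purchase) = 0.067 + 0.128 + 0.009 = 0.204.
P(Channel=direct | Outcome=purchase) = 0.009/0.204 = 0.0441.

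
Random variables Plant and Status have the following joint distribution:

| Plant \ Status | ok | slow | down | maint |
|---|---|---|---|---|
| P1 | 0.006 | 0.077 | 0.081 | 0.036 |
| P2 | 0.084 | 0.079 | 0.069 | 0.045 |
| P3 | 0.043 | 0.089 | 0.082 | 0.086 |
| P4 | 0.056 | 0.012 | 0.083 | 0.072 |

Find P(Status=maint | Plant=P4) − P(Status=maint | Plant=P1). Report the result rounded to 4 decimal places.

P(Plant=P4) = 0.056 + 0.012 + 0.083 + 0.072 = 0.223; P(Status=maint | Plant=P4) = 0.072/0.223 = 0.32287.
P(Plant=P1) = 0.006 + 0.077 + 0.081 + 0.036 = 0.200; P(Status=maint | Plant=P1) = 0.036/0.200 = 0.18000.
Difference = 0.1429.

0.1429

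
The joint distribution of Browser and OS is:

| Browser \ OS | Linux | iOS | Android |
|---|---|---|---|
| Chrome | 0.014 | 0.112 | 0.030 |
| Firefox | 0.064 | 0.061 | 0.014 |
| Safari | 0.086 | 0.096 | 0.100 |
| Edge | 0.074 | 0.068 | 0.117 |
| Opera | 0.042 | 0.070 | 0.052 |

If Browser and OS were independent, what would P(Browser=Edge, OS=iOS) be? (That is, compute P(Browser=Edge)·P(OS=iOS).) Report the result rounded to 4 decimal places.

0.1054

P(Browser=Edge) = 0.074 + 0.068 + 0.117 = 0.259.
P(OS=iOS) = 0.112 + 0.061 + 0.096 + 0.068 + 0.070 = 0.407.
Product: 0.259 × 0.407 = 0.1054.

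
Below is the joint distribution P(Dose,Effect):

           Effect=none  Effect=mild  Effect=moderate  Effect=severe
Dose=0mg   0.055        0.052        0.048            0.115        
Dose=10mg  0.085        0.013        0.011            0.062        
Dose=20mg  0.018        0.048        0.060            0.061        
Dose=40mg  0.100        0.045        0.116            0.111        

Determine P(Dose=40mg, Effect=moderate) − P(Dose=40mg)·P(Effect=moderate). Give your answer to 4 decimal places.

0.0286

P(Dose=40mg) = 0.100 + 0.045 + 0.116 + 0.111 = 0.372.
P(Effect=moderate) = 0.048 + 0.011 + 0.060 + 0.116 = 0.235.
P(Dose=40mg, Effect=moderate) − P(Dose=40mg)P(Effect=moderate) = 0.116 − 0.372×0.235 = 0.0286.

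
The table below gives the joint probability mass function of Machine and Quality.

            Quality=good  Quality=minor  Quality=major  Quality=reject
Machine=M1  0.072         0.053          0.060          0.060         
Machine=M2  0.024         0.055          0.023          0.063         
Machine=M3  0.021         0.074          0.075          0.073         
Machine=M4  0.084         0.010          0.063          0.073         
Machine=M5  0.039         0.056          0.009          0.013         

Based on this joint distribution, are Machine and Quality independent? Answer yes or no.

P(Machine=M4) = 0.230 and P(Quality=minor) = 0.248, so their product is 0.05704, but P(Machine=M4, Quality=minor) = 0.010. Since these differ, Machine and Quality are not independent.

no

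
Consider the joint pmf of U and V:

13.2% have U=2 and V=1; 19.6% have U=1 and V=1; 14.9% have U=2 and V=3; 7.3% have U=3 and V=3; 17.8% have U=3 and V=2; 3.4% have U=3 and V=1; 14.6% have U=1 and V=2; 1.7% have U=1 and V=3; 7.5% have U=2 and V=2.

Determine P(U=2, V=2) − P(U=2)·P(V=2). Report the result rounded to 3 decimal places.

P(U=2) = 0.132 + 0.075 + 0.149 = 0.356.
P(V=2) = 0.146 + 0.075 + 0.178 = 0.399.
P(U=2, V=2) − P(U=2)P(V=2) = 0.075 − 0.356×0.399 = -0.067.

-0.067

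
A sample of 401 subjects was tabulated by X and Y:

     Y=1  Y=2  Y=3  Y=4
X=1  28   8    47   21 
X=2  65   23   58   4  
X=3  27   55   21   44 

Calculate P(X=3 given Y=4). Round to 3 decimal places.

0.638

Total with Y=4: 21 + 4 + 44 = 69.
P(X=3 | Y=4) = 44/69 = 0.638.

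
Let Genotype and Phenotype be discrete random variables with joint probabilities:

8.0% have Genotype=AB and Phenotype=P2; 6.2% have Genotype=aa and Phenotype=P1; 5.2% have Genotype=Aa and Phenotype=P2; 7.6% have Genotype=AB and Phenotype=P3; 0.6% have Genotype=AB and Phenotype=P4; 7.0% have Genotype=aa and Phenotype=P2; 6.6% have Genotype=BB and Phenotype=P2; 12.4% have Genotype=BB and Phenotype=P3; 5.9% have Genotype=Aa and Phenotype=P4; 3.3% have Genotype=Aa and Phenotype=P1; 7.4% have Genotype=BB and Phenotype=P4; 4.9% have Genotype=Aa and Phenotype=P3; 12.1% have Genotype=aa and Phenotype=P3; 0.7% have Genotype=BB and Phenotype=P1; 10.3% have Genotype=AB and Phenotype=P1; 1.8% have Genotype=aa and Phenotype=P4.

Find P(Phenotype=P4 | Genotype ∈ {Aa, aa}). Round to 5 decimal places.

0.16595

P(Genotype=Aa) = 0.033 + 0.052 + 0.049 + 0.059 = 0.193.
P(Genotype=aa) = 0.062 + 0.070 + 0.121 + 0.018 = 0.271.
P(Genotype ∈ {Aa, aa}) = 0.193 + 0.271 = 0.464; P(Phenotype=P4, Genotype ∈ {Aa, aa}) = 0.059 + 0.018 = 0.077.
P(Phenotype=P4 | Genotype ∈ {Aa, aa}) = 0.077/0.464 = 0.16595.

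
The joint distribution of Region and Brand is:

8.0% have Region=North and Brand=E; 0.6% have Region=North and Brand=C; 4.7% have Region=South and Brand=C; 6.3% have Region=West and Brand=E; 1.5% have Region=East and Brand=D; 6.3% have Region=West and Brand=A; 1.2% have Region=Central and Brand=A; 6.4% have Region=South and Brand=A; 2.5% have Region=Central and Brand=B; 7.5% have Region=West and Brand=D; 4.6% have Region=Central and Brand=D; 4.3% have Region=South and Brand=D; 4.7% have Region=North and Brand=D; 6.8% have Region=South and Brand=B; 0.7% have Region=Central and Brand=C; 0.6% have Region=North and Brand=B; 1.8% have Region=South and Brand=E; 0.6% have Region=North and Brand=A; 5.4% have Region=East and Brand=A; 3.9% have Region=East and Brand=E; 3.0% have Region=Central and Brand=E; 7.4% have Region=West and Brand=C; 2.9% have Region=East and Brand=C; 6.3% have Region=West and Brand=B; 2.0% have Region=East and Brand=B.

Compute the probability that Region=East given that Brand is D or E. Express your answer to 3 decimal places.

0.118

P(Brand=D) = 0.047 + 0.043 + 0.015 + 0.075 + 0.046 = 0.226.
P(Brand=E) = 0.080 + 0.018 + 0.039 + 0.063 + 0.030 = 0.230.
P(Brand ∈ {D, E}) = 0.226 + 0.230 = 0.456; P(Region=East, Brand ∈ {D, E}) = 0.015 + 0.039 = 0.054.
P(Region=East | Brand ∈ {D, E}) = 0.054/0.456 = 0.118.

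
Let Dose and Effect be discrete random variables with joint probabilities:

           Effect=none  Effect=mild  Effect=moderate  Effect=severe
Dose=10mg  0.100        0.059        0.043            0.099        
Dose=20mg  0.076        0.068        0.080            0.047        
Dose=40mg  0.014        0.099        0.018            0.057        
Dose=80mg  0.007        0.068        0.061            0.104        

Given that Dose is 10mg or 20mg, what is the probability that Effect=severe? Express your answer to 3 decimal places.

P(Dose=10mg) = 0.100 + 0.059 + 0.043 + 0.099 = 0.301.
P(Dose=20mg) = 0.076 + 0.068 + 0.080 + 0.047 = 0.271.
P(Dose ∈ {10mg, 20mg}) = 0.301 + 0.271 = 0.572; P(Effect=severe, Dose ∈ {10mg, 20mg}) = 0.099 + 0.047 = 0.146.
P(Effect=severe | Dose ∈ {10mg, 20mg}) = 0.146/0.572 = 0.255.

0.255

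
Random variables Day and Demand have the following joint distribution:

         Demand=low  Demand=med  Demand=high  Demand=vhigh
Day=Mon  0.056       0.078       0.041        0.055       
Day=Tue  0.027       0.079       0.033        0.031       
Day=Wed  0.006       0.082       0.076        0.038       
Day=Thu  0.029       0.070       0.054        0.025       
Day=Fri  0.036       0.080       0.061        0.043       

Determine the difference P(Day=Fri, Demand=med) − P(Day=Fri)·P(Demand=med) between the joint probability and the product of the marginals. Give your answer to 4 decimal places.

P(Day=Fri) = 0.036 + 0.080 + 0.061 + 0.043 = 0.220.
P(Demand=med) = 0.078 + 0.079 + 0.082 + 0.070 + 0.080 = 0.389.
P(Day=Fri, Demand=med) − P(Day=Fri)P(Demand=med) = 0.080 − 0.220×0.389 = -0.0056.

-0.0056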